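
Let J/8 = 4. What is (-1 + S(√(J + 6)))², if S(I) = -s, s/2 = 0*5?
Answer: 1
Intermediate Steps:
J = 32 (J = 8*4 = 32)
s = 0 (s = 2*(0*5) = 2*0 = 0)
S(I) = 0 (S(I) = -1*0 = 0)
(-1 + S(√(J + 6)))² = (-1 + 0)² = (-1)² = 1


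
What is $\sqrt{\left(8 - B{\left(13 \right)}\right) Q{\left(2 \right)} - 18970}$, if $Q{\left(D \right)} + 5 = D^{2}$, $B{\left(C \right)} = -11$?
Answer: $i \sqrt{18989} \approx 137.8 i$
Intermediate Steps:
$Q{\left(D \right)} = -5 + D^{2}$
$\sqrt{\left(8 - B{\left(13 \right)}\right) Q{\left(2 \right)} - 18970} = \sqrt{\left(8 - -11\right) \left(-5 + 2^{2}\right) - 18970} = \sqrt{\left(8 + 11\right) \left(-5 + 4\right) - 18970} = \sqrt{19 \left(-1\right) - 18970} = \sqrt{-19 - 18970} = \sqrt{-18989} = i \sqrt{18989}$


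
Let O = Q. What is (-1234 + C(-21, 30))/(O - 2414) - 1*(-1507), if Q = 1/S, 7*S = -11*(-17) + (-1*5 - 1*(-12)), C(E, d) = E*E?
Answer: 705895505/468309 ≈ 1507.3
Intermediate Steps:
C(E, d) = E²
S = 194/7 (S = (-11*(-17) + (-1*5 - 1*(-12)))/7 = (187 + (-5 + 12))/7 = (187 + 7)/7 = (⅐)*194 = 194/7 ≈ 27.714)
Q = 7/194 (Q = 1/(194/7) = 7/194 ≈ 0.036082)
O = 7/194 ≈ 0.036082
(-1234 + C(-21, 30))/(O - 2414) - 1*(-1507) = (-1234 + (-21)²)/(7/194 - 2414) - 1*(-1507) = (-1234 + 441)/(-468309/194) + 1507 = -793*(-194/468309) + 1507 = 153842/468309 + 1507 = 705895505/468309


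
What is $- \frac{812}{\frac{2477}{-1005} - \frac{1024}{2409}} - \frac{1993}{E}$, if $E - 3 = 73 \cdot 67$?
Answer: $\frac{152493889877}{543483594} \approx 280.59$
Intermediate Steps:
$E = 4894$ ($E = 3 + 73 \cdot 67 = 3 + 4891 = 4894$)
$- \frac{812}{\frac{2477}{-1005} - \frac{1024}{2409}} - \frac{1993}{E} = - \frac{812}{\frac{2477}{-1005} - \frac{1024}{2409}} - \frac{1993}{4894} = - \frac{812}{2477 \left(- \frac{1}{1005}\right) - \frac{1024}{2409}} - \frac{1993}{4894} = - \frac{812}{- \frac{2477}{1005} - \frac{1024}{2409}} - \frac{1993}{4894} = - \frac{812}{- \frac{777357}{269005}} - \frac{1993}{4894} = \left(-812\right) \left(- \frac{269005}{777357}\right) - \frac{1993}{4894} = \frac{31204580}{111051} - \frac{1993}{4894} = \frac{152493889877}{543483594}$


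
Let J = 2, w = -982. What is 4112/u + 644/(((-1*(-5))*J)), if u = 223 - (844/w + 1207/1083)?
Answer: 12268057714/148056635 ≈ 82.861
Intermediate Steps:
u = 118445308/531753 (u = 223 - (844/(-982) + 1207/1083) = 223 - (844*(-1/982) + 1207*(1/1083)) = 223 - (-422/491 + 1207/1083) = 223 - 1*135611/531753 = 223 - 135611/531753 = 118445308/531753 ≈ 222.74)
4112/u + 644/(((-1*(-5))*J)) = 4112/(118445308/531753) + 644/((-1*(-5)*2)) = 4112*(531753/118445308) + 644/((5*2)) = 546642084/29611327 + 644/10 = 546642084/29611327 + 644*(⅒) = 546642084/29611327 + 322/5 = 12268057714/148056635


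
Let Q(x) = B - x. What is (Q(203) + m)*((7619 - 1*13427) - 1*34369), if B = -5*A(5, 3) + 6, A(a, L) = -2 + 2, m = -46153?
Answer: 1862203950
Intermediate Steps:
A(a, L) = 0
B = 6 (B = -5*0 + 6 = 0 + 6 = 6)
Q(x) = 6 - x
(Q(203) + m)*((7619 - 1*13427) - 1*34369) = ((6 - 1*203) - 46153)*((7619 - 1*13427) - 1*34369) = ((6 - 203) - 46153)*((7619 - 13427) - 34369) = (-197 - 46153)*(-5808 - 34369) = -46350*(-40177) = 1862203950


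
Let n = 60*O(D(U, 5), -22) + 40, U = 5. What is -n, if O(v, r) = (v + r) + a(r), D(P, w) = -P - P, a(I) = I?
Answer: 3200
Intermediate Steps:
D(P, w) = -2*P
O(v, r) = v + 2*r (O(v, r) = (v + r) + r = (r + v) + r = v + 2*r)
n = -3200 (n = 60*(-2*5 + 2*(-22)) + 40 = 60*(-10 - 44) + 40 = 60*(-54) + 40 = -3240 + 40 = -3200)
-n = -1*(-3200) = 3200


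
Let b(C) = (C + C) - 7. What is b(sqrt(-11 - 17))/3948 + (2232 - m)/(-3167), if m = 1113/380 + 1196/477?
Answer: -4754105917/6745092435 + I*sqrt(7)/987 ≈ -0.70482 + 0.0026806*I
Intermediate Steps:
m = 985381/181260 (m = 1113*(1/380) + 1196*(1/477) = 1113/380 + 1196/477 = 985381/181260 ≈ 5.4363)
b(C) = -7 + 2*C (b(C) = 2*C - 7 = -7 + 2*C)
b(sqrt(-11 - 17))/3948 + (2232 - m)/(-3167) = (-7 + 2*sqrt(-11 - 17))/3948 + (2232 - 1*985381/181260)/(-3167) = (-7 + 2*sqrt(-28))*(1/3948) + (2232 - 985381/181260)*(-1/3167) = (-7 + 2*(2*I*sqrt(7)))*(1/3948) + (403586939/181260)*(-1/3167) = (-7 + 4*I*sqrt(7))*(1/3948) - 403586939/574050420 = (-1/564 + I*sqrt(7)/987) - 403586939/574050420 = -4754105917/6745092435 + I*sqrt(7)/987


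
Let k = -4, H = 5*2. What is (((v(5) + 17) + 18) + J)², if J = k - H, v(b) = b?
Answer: 676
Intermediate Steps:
H = 10
J = -14 (J = -4 - 1*10 = -4 - 10 = -14)
(((v(5) + 17) + 18) + J)² = (((5 + 17) + 18) - 14)² = ((22 + 18) - 14)² = (40 - 14)² = 26² = 676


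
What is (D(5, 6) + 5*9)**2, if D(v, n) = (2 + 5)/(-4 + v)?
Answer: 2704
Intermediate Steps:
D(v, n) = 7/(-4 + v)
(D(5, 6) + 5*9)**2 = (7/(-4 + 5) + 5*9)**2 = (7/1 + 45)**2 = (7*1 + 45)**2 = (7 + 45)**2 = 52**2 = 2704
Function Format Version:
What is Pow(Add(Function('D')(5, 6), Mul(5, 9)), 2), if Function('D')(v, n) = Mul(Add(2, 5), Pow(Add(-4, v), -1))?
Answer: 2704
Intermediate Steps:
Function('D')(v, n) = Mul(7, Pow(Add(-4, v), -1))
Pow(Add(Function('D')(5, 6), Mul(5, 9)), 2) = Pow(Add(Mul(7, Pow(Add(-4, 5), -1)), Mul(5, 9)), 2) = Pow(Add(Mul(7, Pow(1, -1)), 45), 2) = Pow(Add(Mul(7, 1), 45), 2) = Pow(Add(7, 45), 2) = Pow(52, 2) = 2704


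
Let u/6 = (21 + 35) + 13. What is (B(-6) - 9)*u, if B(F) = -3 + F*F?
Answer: 9936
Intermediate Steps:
B(F) = -3 + F²
u = 414 (u = 6*((21 + 35) + 13) = 6*(56 + 13) = 6*69 = 414)
(B(-6) - 9)*u = ((-3 + (-6)²) - 9)*414 = ((-3 + 36) - 9)*414 = (33 - 9)*414 = 24*414 = 9936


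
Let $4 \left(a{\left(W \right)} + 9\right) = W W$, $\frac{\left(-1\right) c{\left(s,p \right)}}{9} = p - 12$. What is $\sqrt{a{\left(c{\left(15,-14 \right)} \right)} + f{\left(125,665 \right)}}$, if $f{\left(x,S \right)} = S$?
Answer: $\sqrt{14345} \approx 119.77$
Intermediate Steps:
$c{\left(s,p \right)} = 108 - 9 p$ ($c{\left(s,p \right)} = - 9 \left(p - 12\right) = - 9 \left(-12 + p\right) = 108 - 9 p$)
$a{\left(W \right)} = -9 + \frac{W^{2}}{4}$ ($a{\left(W \right)} = -9 + \frac{W W}{4} = -9 + \frac{W^{2}}{4}$)
$\sqrt{a{\left(c{\left(15,-14 \right)} \right)} + f{\left(125,665 \right)}} = \sqrt{\left(-9 + \frac{\left(108 - -126\right)^{2}}{4}\right) + 665} = \sqrt{\left(-9 + \frac{\left(108 + 126\right)^{2}}{4}\right) + 665} = \sqrt{\left(-9 + \frac{234^{2}}{4}\right) + 665} = \sqrt{\left(-9 + \frac{1}{4} \cdot 54756\right) + 665} = \sqrt{\left(-9 + 13689\right) + 665} = \sqrt{13680 + 665} = \sqrt{14345}$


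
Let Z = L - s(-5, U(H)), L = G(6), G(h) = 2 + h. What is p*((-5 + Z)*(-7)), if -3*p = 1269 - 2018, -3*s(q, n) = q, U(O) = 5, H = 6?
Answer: -20972/9 ≈ -2330.2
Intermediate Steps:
s(q, n) = -q/3
L = 8 (L = 2 + 6 = 8)
Z = 19/3 (Z = 8 - (-1)*(-5)/3 = 8 - 1*5/3 = 8 - 5/3 = 19/3 ≈ 6.3333)
p = 749/3 (p = -(1269 - 2018)/3 = -⅓*(-749) = 749/3 ≈ 249.67)
p*((-5 + Z)*(-7)) = 749*((-5 + 19/3)*(-7))/3 = 749*((4/3)*(-7))/3 = (749/3)*(-28/3) = -20972/9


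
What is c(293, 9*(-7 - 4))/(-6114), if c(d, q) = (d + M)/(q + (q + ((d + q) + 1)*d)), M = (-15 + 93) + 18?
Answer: -389/348112818 ≈ -1.1175e-6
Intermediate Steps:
M = 96 (M = 78 + 18 = 96)
c(d, q) = (96 + d)/(2*q + d*(1 + d + q)) (c(d, q) = (d + 96)/(q + (q + ((d + q) + 1)*d)) = (96 + d)/(q + (q + (1 + d + q)*d)) = (96 + d)/(q + (q + d*(1 + d + q))) = (96 + d)/(2*q + d*(1 + d + q)))
c(293, 9*(-7 - 4))/(-6114) = ((96 + 293)/(293 + 293² + 2*(9*(-7 - 4)) + 293*(9*(-7 - 4))))/(-6114) = (389/(293 + 85849 + 2*(9*(-11)) + 293*(9*(-11))))*(-1/6114) = (389/(293 + 85849 + 2*(-99) + 293*(-99)))*(-1/6114) = (389/(293 + 85849 - 198 - 29007))*(-1/6114) = (389/56937)*(-1/6114) = -389/348112818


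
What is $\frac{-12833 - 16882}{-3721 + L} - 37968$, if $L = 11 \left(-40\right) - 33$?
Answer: $- \frac{53069359}{1398} \approx -37961.0$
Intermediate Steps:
$L = -473$ ($L = -440 - 33 = -473$)
$\frac{-12833 - 16882}{-3721 + L} - 37968 = \frac{-12833 - 16882}{-3721 - 473} - 37968 = - \frac{29715}{-4194} - 37968 = \left(-29715\right) \left(- \frac{1}{4194}\right) - 37968 = \frac{9905}{1398} - 37968 = - \frac{53069359}{1398}$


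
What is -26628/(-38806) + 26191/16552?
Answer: 728557301/321158456 ≈ 2.2685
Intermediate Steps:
-26628/(-38806) + 26191/16552 = -26628*(-1/38806) + 26191*(1/16552) = 13314/19403 + 26191/16552 = 728557301/321158456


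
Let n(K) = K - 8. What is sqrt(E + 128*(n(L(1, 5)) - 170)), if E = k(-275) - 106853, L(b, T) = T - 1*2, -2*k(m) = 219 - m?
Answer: 10*I*sqrt(1295) ≈ 359.86*I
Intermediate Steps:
k(m) = -219/2 + m/2 (k(m) = -(219 - m)/2 = -219/2 + m/2)
L(b, T) = -2 + T (L(b, T) = T - 2 = -2 + T)
n(K) = -8 + K
E = -107100 (E = (-219/2 + (1/2)*(-275)) - 106853 = (-219/2 - 275/2) - 106853 = -247 - 106853 = -107100)
sqrt(E + 128*(n(L(1, 5)) - 170)) = sqrt(-107100 + 128*((-8 + (-2 + 5)) - 170)) = sqrt(-107100 + 128*((-8 + 3) - 170)) = sqrt(-107100 + 128*(-5 - 170)) = sqrt(-107100 + 128*(-175)) = sqrt(-107100 - 22400) = sqrt(-129500) = 10*I*sqrt(1295)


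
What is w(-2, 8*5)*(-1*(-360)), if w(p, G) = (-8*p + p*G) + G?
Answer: -8640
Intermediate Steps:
w(p, G) = G - 8*p + G*p (w(p, G) = (-8*p + G*p) + G = G - 8*p + G*p)
w(-2, 8*5)*(-1*(-360)) = (8*5 - 8*(-2) + (8*5)*(-2))*(-1*(-360)) = (40 + 16 + 40*(-2))*360 = (40 + 16 - 80)*360 = -24*360 = -8640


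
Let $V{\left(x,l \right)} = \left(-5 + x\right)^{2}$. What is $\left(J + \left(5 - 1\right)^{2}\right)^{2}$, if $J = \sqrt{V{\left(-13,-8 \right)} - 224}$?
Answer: $676$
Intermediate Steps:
$J = 10$ ($J = \sqrt{\left(-5 - 13\right)^{2} - 224} = \sqrt{\left(-18\right)^{2} - 224} = \sqrt{324 - 224} = \sqrt{100} = 10$)
$\left(J + \left(5 - 1\right)^{2}\right)^{2} = \left(10 + \left(5 - 1\right)^{2}\right)^{2} = \left(10 + 4^{2}\right)^{2} = \left(10 + 16\right)^{2} = 26^{2} = 676$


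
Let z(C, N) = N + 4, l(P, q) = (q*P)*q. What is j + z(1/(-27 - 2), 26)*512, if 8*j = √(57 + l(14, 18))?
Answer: 15360 + √4593/8 ≈ 15368.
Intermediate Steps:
l(P, q) = P*q² (l(P, q) = (P*q)*q = P*q²)
z(C, N) = 4 + N
j = √4593/8 (j = √(57 + 14*18²)/8 = √(57 + 14*324)/8 = √(57 + 4536)/8 = √4593/8 ≈ 8.4715)
j + z(1/(-27 - 2), 26)*512 = √4593/8 + (4 + 26)*512 = √4593/8 + 30*512 = √4593/8 + 15360 = 15360 + √4593/8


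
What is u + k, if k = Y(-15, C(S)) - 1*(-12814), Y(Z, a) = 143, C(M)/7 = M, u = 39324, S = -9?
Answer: 52281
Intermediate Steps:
C(M) = 7*M
k = 12957 (k = 143 - 1*(-12814) = 143 + 12814 = 12957)
u + k = 39324 + 12957 = 52281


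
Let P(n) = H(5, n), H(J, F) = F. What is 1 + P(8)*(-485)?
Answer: -3879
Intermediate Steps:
P(n) = n
1 + P(8)*(-485) = 1 + 8*(-485) = 1 - 3880 = -3879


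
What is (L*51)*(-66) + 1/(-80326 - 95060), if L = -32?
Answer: 18891176831/175386 ≈ 1.0771e+5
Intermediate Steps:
(L*51)*(-66) + 1/(-80326 - 95060) = -32*51*(-66) + 1/(-80326 - 95060) = -1632*(-66) + 1/(-175386) = 107712 - 1/175386 = 18891176831/175386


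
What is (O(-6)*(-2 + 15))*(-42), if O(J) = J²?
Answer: -19656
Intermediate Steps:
(O(-6)*(-2 + 15))*(-42) = ((-6)²*(-2 + 15))*(-42) = (36*13)*(-42) = 468*(-42) = -19656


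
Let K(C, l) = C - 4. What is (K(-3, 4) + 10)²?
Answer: 9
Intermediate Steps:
K(C, l) = -4 + C
(K(-3, 4) + 10)² = ((-4 - 3) + 10)² = (-7 + 10)² = 3² = 9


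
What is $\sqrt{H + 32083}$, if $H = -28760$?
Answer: $\sqrt{3323} \approx 57.645$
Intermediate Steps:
$\sqrt{H + 32083} = \sqrt{-28760 + 32083} = \sqrt{3323}$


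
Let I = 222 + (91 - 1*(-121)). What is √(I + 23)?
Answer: √457 ≈ 21.378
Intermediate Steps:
I = 434 (I = 222 + (91 + 121) = 222 + 212 = 434)
√(I + 23) = √(434 + 23) = √457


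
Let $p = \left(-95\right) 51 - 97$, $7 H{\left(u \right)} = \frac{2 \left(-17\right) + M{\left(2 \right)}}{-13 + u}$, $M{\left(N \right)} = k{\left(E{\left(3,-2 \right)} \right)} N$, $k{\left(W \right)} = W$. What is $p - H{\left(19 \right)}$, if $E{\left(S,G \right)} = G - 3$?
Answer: $- \frac{103760}{21} \approx -4941.0$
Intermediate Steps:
$E{\left(S,G \right)} = -3 + G$
$M{\left(N \right)} = - 5 N$ ($M{\left(N \right)} = \left(-3 - 2\right) N = - 5 N$)
$H{\left(u \right)} = - \frac{44}{7 \left(-13 + u\right)}$ ($H{\left(u \right)} = \frac{\left(2 \left(-17\right) - 10\right) \frac{1}{-13 + u}}{7} = \frac{\left(-34 - 10\right) \frac{1}{-13 + u}}{7} = \frac{\left(-44\right) \frac{1}{-13 + u}}{7} = - \frac{44}{7 \left(-13 + u\right)}$)
$p = -4942$ ($p = -4845 - 97 = -4942$)
$p - H{\left(19 \right)} = -4942 - - \frac{44}{-91 + 7 \cdot 19} = -4942 - - \frac{44}{-91 + 133} = -4942 - - \frac{44}{42} = -4942 - \left(-44\right) \frac{1}{42} = -4942 - - \frac{22}{21} = -4942 + \frac{22}{21} = - \frac{103760}{21}$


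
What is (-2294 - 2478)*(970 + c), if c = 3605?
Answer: -21831900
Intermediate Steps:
(-2294 - 2478)*(970 + c) = (-2294 - 2478)*(970 + 3605) = -4772*4575 = -21831900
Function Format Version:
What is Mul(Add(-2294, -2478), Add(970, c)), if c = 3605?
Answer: -21831900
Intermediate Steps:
Mul(Add(-2294, -2478), Add(970, c)) = Mul(Add(-2294, -2478), Add(970, 3605)) = Mul(-4772, 4575) = -21831900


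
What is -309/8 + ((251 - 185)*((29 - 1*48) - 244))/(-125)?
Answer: 100239/1000 ≈ 100.24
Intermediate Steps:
-309/8 + ((251 - 185)*((29 - 1*48) - 244))/(-125) = -309*⅛ + (66*((29 - 48) - 244))*(-1/125) = -309/8 + (66*(-19 - 244))*(-1/125) = -309/8 + (66*(-263))*(-1/125) = -309/8 - 17358*(-1/125) = -309/8 + 17358/125 = 100239/1000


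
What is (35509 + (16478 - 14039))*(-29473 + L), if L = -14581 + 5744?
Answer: -1453787880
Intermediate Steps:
L = -8837
(35509 + (16478 - 14039))*(-29473 + L) = (35509 + (16478 - 14039))*(-29473 - 8837) = (35509 + 2439)*(-38310) = 37948*(-38310) = -1453787880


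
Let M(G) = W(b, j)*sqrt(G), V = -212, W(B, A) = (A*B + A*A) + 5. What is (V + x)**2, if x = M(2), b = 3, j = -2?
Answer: 44962 - 1272*sqrt(2) ≈ 43163.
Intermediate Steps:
W(B, A) = 5 + A**2 + A*B (W(B, A) = (A*B + A**2) + 5 = (A**2 + A*B) + 5 = 5 + A**2 + A*B)
M(G) = 3*sqrt(G) (M(G) = (5 + (-2)**2 - 2*3)*sqrt(G) = (5 + 4 - 6)*sqrt(G) = 3*sqrt(G))
x = 3*sqrt(2) ≈ 4.2426
(V + x)**2 = (-212 + 3*sqrt(2))**2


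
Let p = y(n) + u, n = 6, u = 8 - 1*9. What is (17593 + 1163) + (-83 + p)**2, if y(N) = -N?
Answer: 26856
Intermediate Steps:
u = -1 (u = 8 - 9 = -1)
p = -7 (p = -1*6 - 1 = -6 - 1 = -7)
(17593 + 1163) + (-83 + p)**2 = (17593 + 1163) + (-83 - 7)**2 = 18756 + (-90)**2 = 18756 + 8100 = 26856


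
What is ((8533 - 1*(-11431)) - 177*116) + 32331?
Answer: 31763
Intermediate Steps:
((8533 - 1*(-11431)) - 177*116) + 32331 = ((8533 + 11431) - 20532) + 32331 = (19964 - 20532) + 32331 = -568 + 32331 = 31763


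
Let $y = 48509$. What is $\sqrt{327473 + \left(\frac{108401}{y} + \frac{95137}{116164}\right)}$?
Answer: $\frac{\sqrt{2599604719908827962227505}}{2817499738} \approx 572.25$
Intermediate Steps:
$\sqrt{327473 + \left(\frac{108401}{y} + \frac{95137}{116164}\right)} = \sqrt{327473 + \left(\frac{108401}{48509} + \frac{95137}{116164}\right)} = \sqrt{327473 + \frac{17207294497}{5634999476}} = \sqrt{\frac{1845327390698645}{5634999476}} = \frac{\sqrt{2599604719908827962227505}}{2817499738}$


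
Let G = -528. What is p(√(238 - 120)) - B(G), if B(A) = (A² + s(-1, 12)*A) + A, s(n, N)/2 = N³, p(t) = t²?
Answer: 1546630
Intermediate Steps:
s(n, N) = 2*N³
B(A) = A² + 3457*A (B(A) = (A² + (2*12³)*A) + A = (A² + (2*1728)*A) + A = (A² + 3456*A) + A = A² + 3457*A)
p(√(238 - 120)) - B(G) = (√(238 - 120))² - (-528)*(3457 - 528) = (√118)² - (-528)*2929 = 118 - 1*(-1546512) = 118 + 1546512 = 1546630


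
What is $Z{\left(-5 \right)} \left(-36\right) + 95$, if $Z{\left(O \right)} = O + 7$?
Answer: $23$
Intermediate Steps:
$Z{\left(O \right)} = 7 + O$
$Z{\left(-5 \right)} \left(-36\right) + 95 = \left(7 - 5\right) \left(-36\right) + 95 = 2 \left(-36\right) + 95 = -72 + 95 = 23$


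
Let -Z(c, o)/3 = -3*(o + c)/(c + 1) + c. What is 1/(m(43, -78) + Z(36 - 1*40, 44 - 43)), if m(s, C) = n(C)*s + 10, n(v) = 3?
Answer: 1/160 ≈ 0.0062500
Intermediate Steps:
m(s, C) = 10 + 3*s (m(s, C) = 3*s + 10 = 10 + 3*s)
Z(c, o) = -3*c + 9*(c + o)/(1 + c) (Z(c, o) = -3*(-3*(o + c)/(c + 1) + c) = -3*(-3*(c + o)/(1 + c) + c) = -3*(c - 3*(c + o)/(1 + c)) = -3*c + 9*(c + o)/(1 + c))
1/(m(43, -78) + Z(36 - 1*40, 44 - 43)) = 1/((10 + 3*43) + 3*(-(36 - 1*40)² + 2*(36 - 1*40) + 3*(44 - 43))/(1 + (36 - 1*40))) = 1/((10 + 129) + 3*(-(36 - 40)² + 2*(36 - 40) + 3*1)/(1 + (36 - 40))) = 1/(139 + 3*(-1*(-4)² + 2*(-4) + 3)/(1 - 4)) = 1/(139 + 3*(-1*16 - 8 + 3)/(-3)) = 1/(139 + 3*(-⅓)*(-16 - 8 + 3)) = 1/(139 + 3*(-⅓)*(-21)) = 1/(139 + 21) = 1/160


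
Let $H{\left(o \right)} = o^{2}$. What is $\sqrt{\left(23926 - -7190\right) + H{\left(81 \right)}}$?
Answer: $\sqrt{37677} \approx 194.11$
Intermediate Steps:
$\sqrt{\left(23926 - -7190\right) + H{\left(81 \right)}} = \sqrt{\left(23926 - -7190\right) + 81^{2}} = \sqrt{\left(23926 + 7190\right) + 6561} = \sqrt{31116 + 6561} = \sqrt{37677}$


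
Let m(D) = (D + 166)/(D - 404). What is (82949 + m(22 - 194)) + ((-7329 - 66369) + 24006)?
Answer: 3192673/96 ≈ 33257.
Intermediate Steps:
m(D) = (166 + D)/(-404 + D)
(82949 + m(22 - 194)) + ((-7329 - 66369) + 24006) = (82949 + (166 + (22 - 194))/(-404 + (22 - 194))) + ((-7329 - 66369) + 24006) = (82949 + (166 - 172)/(-404 - 172)) + (-73698 + 24006) = (82949 - 6/(-576)) - 49692 = (82949 - 1/576*(-6)) - 49692 = (82949 + 1/96) - 49692 = 7963105/96 - 49692 = 3192673/96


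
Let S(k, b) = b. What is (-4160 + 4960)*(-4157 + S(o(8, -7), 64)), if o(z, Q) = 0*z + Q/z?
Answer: -3274400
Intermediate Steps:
o(z, Q) = Q/z (o(z, Q) = 0 + Q/z = Q/z)
(-4160 + 4960)*(-4157 + S(o(8, -7), 64)) = (-4160 + 4960)*(-4157 + 64) = 800*(-4093) = -3274400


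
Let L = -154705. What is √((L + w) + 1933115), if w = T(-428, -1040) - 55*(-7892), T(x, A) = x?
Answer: √2212042 ≈ 1487.3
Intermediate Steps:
w = 433632 (w = -428 - 55*(-7892) = -428 + 434060 = 433632)
√((L + w) + 1933115) = √((-154705 + 433632) + 1933115) = √(278927 + 1933115) = √2212042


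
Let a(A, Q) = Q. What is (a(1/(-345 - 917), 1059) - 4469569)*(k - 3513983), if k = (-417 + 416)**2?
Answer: 15702263706820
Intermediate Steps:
k = 1 (k = (-1)**2 = 1)
(a(1/(-345 - 917), 1059) - 4469569)*(k - 3513983) = (1059 - 4469569)*(1 - 3513983) = -4468510*(-3513982) = 15702263706820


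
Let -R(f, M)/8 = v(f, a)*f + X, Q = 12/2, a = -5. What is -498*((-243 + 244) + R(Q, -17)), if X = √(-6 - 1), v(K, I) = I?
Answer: -120018 + 3984*I*√7 ≈ -1.2002e+5 + 10541.0*I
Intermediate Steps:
Q = 6 (Q = 12*(½) = 6)
X = I*√7 (X = √(-7) = I*√7 ≈ 2.6458*I)
R(f, M) = 40*f - 8*I*√7 (R(f, M) = -8*(-5*f + I*√7) = 40*f - 8*I*√7)
-498*((-243 + 244) + R(Q, -17)) = -498*((-243 + 244) + (40*6 - 8*I*√7)) = -498*(1 + (240 - 8*I*√7)) = -498*(241 - 8*I*√7) = -120018 + 3984*I*√7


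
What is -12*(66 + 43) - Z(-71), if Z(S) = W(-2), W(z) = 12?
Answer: -1320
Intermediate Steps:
Z(S) = 12
-12*(66 + 43) - Z(-71) = -12*(66 + 43) - 1*12 = -12*109 - 12 = -1308 - 12 = -1320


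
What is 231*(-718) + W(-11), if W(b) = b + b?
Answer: -165880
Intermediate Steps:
W(b) = 2*b
231*(-718) + W(-11) = 231*(-718) + 2*(-11) = -165858 - 22 = -165880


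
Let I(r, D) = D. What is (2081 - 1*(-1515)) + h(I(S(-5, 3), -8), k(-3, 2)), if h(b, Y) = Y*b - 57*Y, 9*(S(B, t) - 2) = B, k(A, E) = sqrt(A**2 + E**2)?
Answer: 3596 - 65*sqrt(13) ≈ 3361.6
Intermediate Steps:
S(B, t) = 2 + B/9
h(b, Y) = -57*Y + Y*b
(2081 - 1*(-1515)) + h(I(S(-5, 3), -8), k(-3, 2)) = (2081 - 1*(-1515)) + sqrt((-3)**2 + 2**2)*(-57 - 8) = (2081 + 1515) + sqrt(9 + 4)*(-65) = 3596 + sqrt(13)*(-65) = 3596 - 65*sqrt(13)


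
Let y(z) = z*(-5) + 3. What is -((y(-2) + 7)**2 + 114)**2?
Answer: -264196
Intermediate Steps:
y(z) = 3 - 5*z (y(z) = -5*z + 3 = 3 - 5*z)
-((y(-2) + 7)**2 + 114)**2 = -(((3 - 5*(-2)) + 7)**2 + 114)**2 = -(((3 + 10) + 7)**2 + 114)**2 = -((13 + 7)**2 + 114)**2 = -(20**2 + 114)**2 = -(400 + 114)**2 = -1*514**2 = -1*264196 = -264196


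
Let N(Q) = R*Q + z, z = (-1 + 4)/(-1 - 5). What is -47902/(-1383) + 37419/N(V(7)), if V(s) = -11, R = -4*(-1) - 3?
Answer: -102399208/31809 ≈ -3219.2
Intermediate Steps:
R = 1 (R = 4 - 3 = 1)
z = -½ (z = 3/(-6) = 3*(-⅙) = -½ ≈ -0.50000)
N(Q) = -½ + Q (N(Q) = 1*Q - ½ = Q - ½ = -½ + Q)
-47902/(-1383) + 37419/N(V(7)) = -47902/(-1383) + 37419/(-½ - 11) = -47902*(-1/1383) + 37419/(-23/2) = 47902/1383 + 37419*(-2/23) = 47902/1383 - 74838/23 = -102399208/31809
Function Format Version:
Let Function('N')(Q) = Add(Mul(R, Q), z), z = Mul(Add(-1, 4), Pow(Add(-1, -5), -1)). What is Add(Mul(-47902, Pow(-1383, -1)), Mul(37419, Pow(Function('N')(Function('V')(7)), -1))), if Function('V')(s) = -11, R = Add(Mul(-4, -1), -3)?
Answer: Rational(-102399208, 31809) ≈ -3219.2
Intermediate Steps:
R = 1 (R = Add(4, -3) = 1)
z = Rational(-1, 2) (z = Mul(3, Pow(-6, -1)) = Mul(3, Rational(-1, 6)) = Rational(-1, 2) ≈ -0.50000)
Function('N')(Q) = Add(Rational(-1, 2), Q) (Function('N')(Q) = Add(Mul(1, Q), Rational(-1, 2)) = Add(Q, Rational(-1, 2)) = Add(Rational(-1, 2), Q))
Add(Mul(-47902, Pow(-1383, -1)), Mul(37419, Pow(Function('N')(Function('V')(7)), -1))) = Add(Mul(-47902, Pow(-1383, -1)), Mul(37419, Pow(Add(Rational(-1, 2), -11), -1))) = Add(Mul(-47902, Rational(-1, 1383)), Mul(37419, Pow(Rational(-23, 2), -1))) = Add(Rational(47902, 1383), Mul(37419, Rational(-2, 23))) = Add(Rational(47902, 1383), Rational(-74838, 23)) = Rational(-102399208, 31809)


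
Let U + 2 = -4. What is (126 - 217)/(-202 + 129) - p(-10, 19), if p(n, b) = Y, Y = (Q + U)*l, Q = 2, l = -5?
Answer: -1369/73 ≈ -18.753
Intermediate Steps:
U = -6 (U = -2 - 4 = -6)
Y = 20 (Y = (2 - 6)*(-5) = -4*(-5) = 20)
p(n, b) = 20
(126 - 217)/(-202 + 129) - p(-10, 19) = (126 - 217)/(-202 + 129) - 1*20 = -91/(-73) - 20 = -91*(-1/73) - 20 = 91/73 - 20 = -1369/73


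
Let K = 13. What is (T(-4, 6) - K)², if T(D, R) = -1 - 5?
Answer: 361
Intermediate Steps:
T(D, R) = -6
(T(-4, 6) - K)² = (-6 - 1*13)² = (-6 - 13)² = (-19)² = 361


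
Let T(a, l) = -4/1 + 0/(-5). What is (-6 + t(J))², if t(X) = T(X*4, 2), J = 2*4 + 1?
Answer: 100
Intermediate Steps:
J = 9 (J = 8 + 1 = 9)
T(a, l) = -4 (T(a, l) = -4*1 + 0*(-⅕) = -4 + 0 = -4)
t(X) = -4
(-6 + t(J))² = (-6 - 4)² = (-10)² = 100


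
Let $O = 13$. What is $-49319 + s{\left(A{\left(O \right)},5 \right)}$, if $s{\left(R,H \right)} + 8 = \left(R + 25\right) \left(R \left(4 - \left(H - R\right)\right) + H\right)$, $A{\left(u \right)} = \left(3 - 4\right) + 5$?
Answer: $-48834$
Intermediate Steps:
$A{\left(u \right)} = 4$ ($A{\left(u \right)} = -1 + 5 = 4$)
$s{\left(R,H \right)} = -8 + \left(25 + R\right) \left(H + R \left(4 + R - H\right)\right)$ ($s{\left(R,H \right)} = -8 + \left(R + 25\right) \left(R \left(4 - \left(H - R\right)\right) + H\right) = -8 + \left(25 + R\right) \left(R \left(4 + R - H\right) + H\right) = -8 + \left(25 + R\right) \left(H + R \left(4 + R - H\right)\right)$)
$-49319 + s{\left(A{\left(O \right)},5 \right)} = -49319 + \left(-8 + 4^{3} + 25 \cdot 5 + 29 \cdot 4^{2} + 100 \cdot 4 - 5 \cdot 4^{2} - 120 \cdot 4\right) = -49319 + \left(-8 + 64 + 125 + 29 \cdot 16 + 400 - 5 \cdot 16 - 480\right) = -49319 + \left(-8 + 64 + 125 + 464 + 400 - 80 - 480\right) = -49319 + 485 = -48834$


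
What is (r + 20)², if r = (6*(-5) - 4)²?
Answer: 1382976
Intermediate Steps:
r = 1156 (r = (-30 - 4)² = (-34)² = 1156)
(r + 20)² = (1156 + 20)² = 1176² = 1382976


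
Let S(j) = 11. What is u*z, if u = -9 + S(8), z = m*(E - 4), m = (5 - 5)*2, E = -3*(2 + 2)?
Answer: 0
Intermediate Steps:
E = -12 (E = -3*4 = -12)
m = 0 (m = 0*2 = 0)
z = 0 (z = 0*(-12 - 4) = 0*(-16) = 0)
u = 2 (u = -9 + 11 = 2)
u*z = 2*0 = 0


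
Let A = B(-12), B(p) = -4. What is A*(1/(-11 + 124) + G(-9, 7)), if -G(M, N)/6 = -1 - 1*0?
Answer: -2716/113 ≈ -24.035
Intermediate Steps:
G(M, N) = 6 (G(M, N) = -6*(-1 - 1*0) = -6*(-1 + 0) = -6*(-1) = 6)
A = -4
A*(1/(-11 + 124) + G(-9, 7)) = -4*(1/(-11 + 124) + 6) = -4*(1/113 + 6) = -4*679/113 = -2716/113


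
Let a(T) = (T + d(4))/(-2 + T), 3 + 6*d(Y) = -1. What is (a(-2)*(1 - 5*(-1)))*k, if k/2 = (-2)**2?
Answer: 32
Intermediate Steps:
d(Y) = -2/3 (d(Y) = -1/2 + (1/6)*(-1) = -1/2 - 1/6 = -2/3)
a(T) = (-2/3 + T)/(-2 + T) (a(T) = (T - 2/3)/(-2 + T) = (-2/3 + T)/(-2 + T))
k = 8 (k = 2*(-2)**2 = 2*4 = 8)
(a(-2)*(1 - 5*(-1)))*k = (((-2/3 - 2)/(-2 - 2))*(1 - 5*(-1)))*8 = ((-8/3/(-4))*(1 + 5))*8 = (-1/4*(-8/3)*6)*8 = ((2/3)*6)*8 = 4*8 = 32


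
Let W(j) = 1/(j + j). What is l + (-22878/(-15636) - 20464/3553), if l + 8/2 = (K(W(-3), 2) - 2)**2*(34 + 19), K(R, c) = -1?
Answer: 4339781219/9259118 ≈ 468.70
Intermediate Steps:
W(j) = 1/(2*j)
l = 473 (l = -4 + (-1 - 2)**2*(34 + 19) = -4 + (-3)**2*53 = -4 + 9*53 = -4 + 477 = 473)
l + (-22878/(-15636) - 20464/3553) = 473 + (-22878/(-15636) - 20464/3553) = 473 + (-22878*(-1/15636) - 20464*1/3553) = 473 + (3813/2606 - 20464/3553) = 473 - 39781595/9259118 = 4339781219/9259118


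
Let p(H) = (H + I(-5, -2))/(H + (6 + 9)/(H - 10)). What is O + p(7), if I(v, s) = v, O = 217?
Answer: 218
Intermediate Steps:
p(H) = (-5 + H)/(H + 15/(-10 + H)) (p(H) = (H - 5)/(H + (6 + 9)/(H - 10)) = (-5 + H)/(H + 15/(-10 + H)))
O + p(7) = 217 + (50 + 7² - 15*7)/(15 + 7² - 10*7) = 217 + (50 + 49 - 105)/(15 + 49 - 70) = 217 - 6/(-6) = 217 - ⅙*(-6) = 217 + 1 = 218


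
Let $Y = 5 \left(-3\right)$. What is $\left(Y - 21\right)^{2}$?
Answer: $1296$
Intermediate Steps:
$Y = -15$
$\left(Y - 21\right)^{2} = \left(-15 - 21\right)^{2} = \left(-36\right)^{2} = 1296$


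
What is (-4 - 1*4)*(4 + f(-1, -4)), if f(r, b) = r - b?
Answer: -56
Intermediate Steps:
(-4 - 1*4)*(4 + f(-1, -4)) = (-4 - 1*4)*(4 + (-1 - 1*(-4))) = (-4 - 4)*(4 + (-1 + 4)) = -8*(4 + 3) = -8*7 = -56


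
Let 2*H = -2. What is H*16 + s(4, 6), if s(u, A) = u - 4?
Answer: -16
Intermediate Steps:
H = -1 (H = (½)*(-2) = -1)
s(u, A) = -4 + u
H*16 + s(4, 6) = -1*16 + (-4 + 4) = -16 + 0 = -16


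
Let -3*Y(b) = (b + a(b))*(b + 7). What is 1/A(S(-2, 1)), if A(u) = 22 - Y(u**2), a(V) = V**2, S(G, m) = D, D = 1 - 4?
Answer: 1/502 ≈ 0.0019920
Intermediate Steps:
D = -3
S(G, m) = -3
Y(b) = -(7 + b)*(b + b**2)/3 (Y(b) = -(b + b**2)*(b + 7)/3 = -(b + b**2)*(7 + b)/3 = -(7 + b)*(b + b**2)/3)
A(u) = 22 - u**2*(-7 - u**4 - 8*u**2)/3 (A(u) = 22 - u**2*(-7 - (u**2)**2 - 8*u**2)/3 = 22 - u**2*(-7 - u**4 - 8*u**2)/3)
1/A(S(-2, 1)) = 1/(22 + (1/3)*(-3)**6 + (7/3)*(-3)**2 + (8/3)*(-3)**4) = 1/(22 + (1/3)*729 + (7/3)*9 + (8/3)*81) = 1/(22 + 243 + 21 + 216) = 1/502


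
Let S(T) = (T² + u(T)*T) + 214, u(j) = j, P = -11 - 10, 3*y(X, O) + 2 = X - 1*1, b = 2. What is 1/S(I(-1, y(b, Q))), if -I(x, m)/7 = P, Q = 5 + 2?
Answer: 1/43432 ≈ 2.3025e-5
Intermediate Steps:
Q = 7
y(X, O) = -1 + X/3 (y(X, O) = -⅔ + (X - 1*1)/3 = -⅔ + (X - 1)/3 = -⅔ + (-1 + X)/3 = -⅔ + (-⅓ + X/3) = -1 + X/3)
P = -21
I(x, m) = 147 (I(x, m) = -7*(-21) = 147)
S(T) = 214 + 2*T² (S(T) = (T² + T*T) + 214 = (T² + T²) + 214 = 2*T² + 214 = 214 + 2*T²)
1/S(I(-1, y(b, Q))) = 1/(214 + 2*147²) = 1/(214 + 2*21609) = 1/(214 + 43218) = 1/43432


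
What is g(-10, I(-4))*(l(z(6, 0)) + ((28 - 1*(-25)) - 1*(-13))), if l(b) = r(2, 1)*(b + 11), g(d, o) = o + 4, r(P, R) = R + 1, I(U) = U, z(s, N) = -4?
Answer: 0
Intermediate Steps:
r(P, R) = 1 + R
g(d, o) = 4 + o
l(b) = 22 + 2*b (l(b) = (1 + 1)*(b + 11) = 2*(11 + b) = 22 + 2*b)
g(-10, I(-4))*(l(z(6, 0)) + ((28 - 1*(-25)) - 1*(-13))) = (4 - 4)*((22 + 2*(-4)) + ((28 - 1*(-25)) - 1*(-13))) = 0*((22 - 8) + ((28 + 25) + 13)) = 0*(14 + (53 + 13)) = 0*(14 + 66) = 0*80 = 0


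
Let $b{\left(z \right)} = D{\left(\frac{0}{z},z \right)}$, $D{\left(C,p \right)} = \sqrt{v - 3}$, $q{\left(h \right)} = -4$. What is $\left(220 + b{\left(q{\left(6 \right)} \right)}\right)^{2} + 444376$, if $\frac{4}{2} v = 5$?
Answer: $\frac{985551}{2} + 220 i \sqrt{2} \approx 4.9278 \cdot 10^{5} + 311.13 i$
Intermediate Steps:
$v = \frac{5}{2}$ ($v = \frac{1}{2} \cdot 5 = \frac{5}{2} \approx 2.5$)
$D{\left(C,p \right)} = \frac{i \sqrt{2}}{2}$ ($D{\left(C,p \right)} = \sqrt{\frac{5}{2} - 3} = \sqrt{- \frac{1}{2}} = \frac{i \sqrt{2}}{2}$)
$b{\left(z \right)} = \frac{i \sqrt{2}}{2}$
$\left(220 + b{\left(q{\left(6 \right)} \right)}\right)^{2} + 444376 = \left(220 + \frac{i \sqrt{2}}{2}\right)^{2} + 444376 = 444376 + \left(220 + \frac{i \sqrt{2}}{2}\right)^{2}$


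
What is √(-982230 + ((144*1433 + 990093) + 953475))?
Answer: √1167690 ≈ 1080.6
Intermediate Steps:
√(-982230 + ((144*1433 + 990093) + 953475)) = √(-982230 + ((206352 + 990093) + 953475)) = √(-982230 + (1196445 + 953475)) = √(-982230 + 2149920) = √1167690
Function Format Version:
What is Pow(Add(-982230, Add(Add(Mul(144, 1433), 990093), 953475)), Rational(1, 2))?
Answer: Pow(1167690, Rational(1, 2)) ≈ 1080.6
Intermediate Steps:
Pow(Add(-982230, Add(Add(Mul(144, 1433), 990093), 953475)), Rational(1, 2)) = Pow(Add(-982230, Add(Add(206352, 990093), 953475)), Rational(1, 2)) = Pow(Add(-982230, Add(1196445, 953475)), Rational(1, 2)) = Pow(Add(-982230, 2149920), Rational(1, 2)) = Pow(1167690, Rational(1, 2))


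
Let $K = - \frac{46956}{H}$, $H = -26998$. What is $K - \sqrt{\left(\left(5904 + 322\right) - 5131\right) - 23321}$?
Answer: $\frac{23478}{13499} - i \sqrt{22226} \approx 1.7392 - 149.08 i$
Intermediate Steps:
$K = \frac{23478}{13499}$ ($K = - \frac{46956}{-26998} = \left(-46956\right) \left(- \frac{1}{26998}\right) = \frac{23478}{13499} \approx 1.7392$)
$K - \sqrt{\left(\left(5904 + 322\right) - 5131\right) - 23321} = \frac{23478}{13499} - \sqrt{\left(\left(5904 + 322\right) - 5131\right) - 23321} = \frac{23478}{13499} - \sqrt{\left(6226 - 5131\right) - 23321} = \frac{23478}{13499} - \sqrt{1095 - 23321} = \frac{23478}{13499} - \sqrt{-22226} = \frac{23478}{13499} - i \sqrt{22226}$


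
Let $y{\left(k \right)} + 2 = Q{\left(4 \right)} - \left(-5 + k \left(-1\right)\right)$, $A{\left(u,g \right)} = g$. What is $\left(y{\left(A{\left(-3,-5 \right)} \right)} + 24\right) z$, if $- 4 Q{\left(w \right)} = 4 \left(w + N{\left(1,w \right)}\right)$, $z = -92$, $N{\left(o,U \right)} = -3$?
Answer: $-1932$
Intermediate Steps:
$Q{\left(w \right)} = 3 - w$ ($Q{\left(w \right)} = - \frac{4 \left(w - 3\right)}{4} = - \frac{4 \left(-3 + w\right)}{4} = - \frac{-12 + 4 w}{4} = 3 - w$)
$y{\left(k \right)} = 2 + k$ ($y{\left(k \right)} = -2 + \left(\left(3 - 4\right) - \left(-5 + k \left(-1\right)\right)\right) = -2 + \left(\left(3 - 4\right) - \left(-5 - k\right)\right) = -2 + \left(-1 + \left(5 + k\right)\right) = -2 + \left(4 + k\right) = 2 + k$)
$\left(y{\left(A{\left(-3,-5 \right)} \right)} + 24\right) z = \left(\left(2 - 5\right) + 24\right) \left(-92\right) = \left(-3 + 24\right) \left(-92\right) = 21 \left(-92\right) = -1932$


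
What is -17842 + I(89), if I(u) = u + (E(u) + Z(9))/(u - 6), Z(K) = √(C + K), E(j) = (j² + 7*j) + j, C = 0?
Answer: -1464863/83 ≈ -17649.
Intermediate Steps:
E(j) = j² + 8*j
Z(K) = √K (Z(K) = √(0 + K) = √K)
I(u) = u + (3 + u*(8 + u))/(-6 + u) (I(u) = u + (u*(8 + u) + √9)/(u - 6) = u + (u*(8 + u) + 3)/(-6 + u) = u + (3 + u*(8 + u))/(-6 + u))
-17842 + I(89) = -17842 + (3 + 2*89 + 2*89²)/(-6 + 89) = -17842 + (3 + 178 + 2*7921)/83 = -17842 + (3 + 178 + 15842)/83 = -17842 + (1/83)*16023 = -17842 + 16023/83 = -1464863/83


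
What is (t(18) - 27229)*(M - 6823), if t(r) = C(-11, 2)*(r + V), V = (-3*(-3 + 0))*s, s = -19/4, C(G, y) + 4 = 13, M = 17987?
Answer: -306471337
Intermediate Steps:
C(G, y) = 9 (C(G, y) = -4 + 13 = 9)
s = -19/4 (s = -19*¼ = -19/4 ≈ -4.7500)
V = -171/4 (V = -3*(-3 + 0)*(-19/4) = -3*(-3)*(-19/4) = 9*(-19/4) = -171/4 ≈ -42.750)
t(r) = -1539/4 + 9*r (t(r) = 9*(r - 171/4) = 9*(-171/4 + r) = -1539/4 + 9*r)
(t(18) - 27229)*(M - 6823) = ((-1539/4 + 9*18) - 27229)*(17987 - 6823) = ((-1539/4 + 162) - 27229)*11164 = (-891/4 - 27229)*11164 = -109807/4*11164 = -306471337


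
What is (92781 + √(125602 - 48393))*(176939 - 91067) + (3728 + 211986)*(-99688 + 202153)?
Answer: 30070425042 + 85872*√77209 ≈ 3.0094e+10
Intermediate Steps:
(92781 + √(125602 - 48393))*(176939 - 91067) + (3728 + 211986)*(-99688 + 202153) = (92781 + √77209)*85872 + 215714*102465 = (7967290032 + 85872*√77209) + 22103135010 = 30070425042 + 85872*√77209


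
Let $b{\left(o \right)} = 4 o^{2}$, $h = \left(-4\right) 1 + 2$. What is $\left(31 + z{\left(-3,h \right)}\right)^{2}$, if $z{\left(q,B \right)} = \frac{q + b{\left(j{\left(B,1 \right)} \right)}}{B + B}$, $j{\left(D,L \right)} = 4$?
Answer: $\frac{3969}{16} \approx 248.06$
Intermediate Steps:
$h = -2$ ($h = -4 + 2 = -2$)
$z{\left(q,B \right)} = \frac{64 + q}{2 B}$ ($z{\left(q,B \right)} = \frac{q + 4 \cdot 4^{2}}{B + B} = \frac{q + 4 \cdot 16}{2 B} = \left(q + 64\right) \frac{1}{2 B} = \left(64 + q\right) \frac{1}{2 B} = \frac{64 + q}{2 B}$)
$\left(31 + z{\left(-3,h \right)}\right)^{2} = \left(31 + \frac{64 - 3}{2 \left(-2\right)}\right)^{2} = \left(31 + \frac{1}{2} \left(- \frac{1}{2}\right) 61\right)^{2} = \left(31 - \frac{61}{4}\right)^{2} = \left(\frac{63}{4}\right)^{2} = \frac{3969}{16}$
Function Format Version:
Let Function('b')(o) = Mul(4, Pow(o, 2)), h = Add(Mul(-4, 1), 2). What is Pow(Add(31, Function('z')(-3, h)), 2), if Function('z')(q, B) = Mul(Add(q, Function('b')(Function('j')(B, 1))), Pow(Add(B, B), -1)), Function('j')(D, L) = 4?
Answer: Rational(3969, 16) ≈ 248.06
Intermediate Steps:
h = -2 (h = Add(-4, 2) = -2)
Function('z')(q, B) = Mul(Rational(1, 2), Pow(B, -1), Add(64, q)) (Function('z')(q, B) = Mul(Add(q, Mul(4, Pow(4, 2))), Pow(Add(B, B), -1)) = Mul(Add(q, Mul(4, 16)), Pow(Mul(2, B), -1)) = Mul(Add(q, 64), Mul(Rational(1, 2), Pow(B, -1))) = Mul(Add(64, q), Mul(Rational(1, 2), Pow(B, -1))) = Mul(Rational(1, 2), Pow(B, -1), Add(64, q)))
Pow(Add(31, Function('z')(-3, h)), 2) = Pow(Add(31, Mul(Rational(1, 2), Pow(-2, -1), Add(64, -3))), 2) = Pow(Add(31, Mul(Rational(1, 2), Rational(-1, 2), 61)), 2) = Pow(Add(31, Rational(-61, 4)), 2) = Pow(Rational(63, 4), 2) = Rational(3969, 16)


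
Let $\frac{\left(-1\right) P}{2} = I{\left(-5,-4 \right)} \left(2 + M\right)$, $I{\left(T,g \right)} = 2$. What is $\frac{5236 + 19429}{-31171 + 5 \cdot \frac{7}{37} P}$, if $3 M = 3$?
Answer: $- \frac{912605}{1153747} \approx -0.79099$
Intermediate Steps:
$M = 1$ ($M = \frac{1}{3} \cdot 3 = 1$)
$P = -12$ ($P = - 2 \cdot 2 \left(2 + 1\right) = - 2 \cdot 2 \cdot 3 = \left(-2\right) 6 = -12$)
$\frac{5236 + 19429}{-31171 + 5 \cdot \frac{7}{37} P} = \frac{5236 + 19429}{-31171 + 5 \cdot \frac{7}{37} \left(-12\right)} = \frac{24665}{-31171 + 5 \cdot 7 \cdot \frac{1}{37} \left(-12\right)} = \frac{24665}{-31171 + 5 \cdot \frac{7}{37} \left(-12\right)} = \frac{24665}{-31171 + \frac{35}{37} \left(-12\right)} = \frac{24665}{-31171 - \frac{420}{37}} = \frac{24665}{- \frac{1153747}{37}} = 24665 \left(- \frac{37}{1153747}\right) = - \frac{912605}{1153747}$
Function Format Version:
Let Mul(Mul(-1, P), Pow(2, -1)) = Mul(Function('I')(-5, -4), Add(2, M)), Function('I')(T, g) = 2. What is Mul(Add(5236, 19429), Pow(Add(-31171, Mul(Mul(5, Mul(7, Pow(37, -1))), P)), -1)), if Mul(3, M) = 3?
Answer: Rational(-912605, 1153747) ≈ -0.79099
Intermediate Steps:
M = 1 (M = Mul(Rational(1, 3), 3) = 1)
P = -12 (P = Mul(-2, Mul(2, Add(2, 1))) = Mul(-2, Mul(2, 3)) = Mul(-2, 6) = -12)
Mul(Add(5236, 19429), Pow(Add(-31171, Mul(Mul(5, Mul(7, Pow(37, -1))), P)), -1)) = Mul(Add(5236, 19429), Pow(Add(-31171, Mul(Mul(5, Mul(7, Pow(37, -1))), -12)), -1)) = Mul(24665, Pow(Add(-31171, Mul(Mul(5, Mul(7, Rational(1, 37))), -12)), -1)) = Mul(24665, Pow(Add(-31171, Mul(Mul(5, Rational(7, 37)), -12)), -1)) = Mul(24665, Pow(Add(-31171, Mul(Rational(35, 37), -12)), -1)) = Mul(24665, Pow(Add(-31171, Rational(-420, 37)), -1)) = Mul(24665, Pow(Rational(-1153747, 37), -1)) = Mul(24665, Rational(-37, 1153747)) = Rational(-912605, 1153747)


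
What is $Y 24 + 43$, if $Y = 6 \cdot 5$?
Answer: $763$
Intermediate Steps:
$Y = 30$
$Y 24 + 43 = 30 \cdot 24 + 43 = 720 + 43 = 763$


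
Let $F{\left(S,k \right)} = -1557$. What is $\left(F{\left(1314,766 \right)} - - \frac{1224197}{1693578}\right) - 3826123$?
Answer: $- \frac{6482473414843}{1693578} \approx -3.8277 \cdot 10^{6}$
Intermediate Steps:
$\left(F{\left(1314,766 \right)} - - \frac{1224197}{1693578}\right) - 3826123 = \left(-1557 - - \frac{1224197}{1693578}\right) - 3826123 = \left(-1557 + \frac{1224197}{1693578}\right) - 3826123 = - \frac{2635676749}{1693578} - 3826123 = - \frac{6482473414843}{1693578}$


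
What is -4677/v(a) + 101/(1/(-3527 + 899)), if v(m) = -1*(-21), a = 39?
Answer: -1859555/7 ≈ -2.6565e+5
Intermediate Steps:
v(m) = 21
-4677/v(a) + 101/(1/(-3527 + 899)) = -4677/21 + 101/(1/(-3527 + 899)) = -4677*1/21 + 101/(1/(-2628)) = -1559/7 + 101/(-1/2628) = -1559/7 + 101*(-2628) = -1559/7 - 265428 = -1859555/7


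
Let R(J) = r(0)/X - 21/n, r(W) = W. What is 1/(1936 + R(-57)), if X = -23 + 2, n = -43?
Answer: 43/83269 ≈ 0.00051640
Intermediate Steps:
X = -21
R(J) = 21/43 (R(J) = 0/(-21) - 21/(-43) = 0*(-1/21) - 21*(-1/43) = 0 + 21/43 = 21/43)
1/(1936 + R(-57)) = 1/(1936 + 21/43) = 1/(83269/43) = 43/83269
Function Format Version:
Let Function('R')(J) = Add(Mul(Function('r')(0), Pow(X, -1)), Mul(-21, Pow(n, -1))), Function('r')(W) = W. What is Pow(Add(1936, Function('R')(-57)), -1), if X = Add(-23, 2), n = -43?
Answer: Rational(43, 83269) ≈ 0.00051640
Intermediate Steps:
X = -21
Function('R')(J) = Rational(21, 43) (Function('R')(J) = Add(Mul(0, Pow(-21, -1)), Mul(-21, Pow(-43, -1))) = Add(Mul(0, Rational(-1, 21)), Mul(-21, Rational(-1, 43))) = Add(0, Rational(21, 43)) = Rational(21, 43))
Pow(Add(1936, Function('R')(-57)), -1) = Pow(Add(1936, Rational(21, 43)), -1) = Pow(Rational(83269, 43), -1) = Rational(43, 83269)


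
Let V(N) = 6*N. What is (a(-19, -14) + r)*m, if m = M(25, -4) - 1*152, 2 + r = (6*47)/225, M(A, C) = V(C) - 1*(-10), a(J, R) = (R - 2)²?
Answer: -3177904/75 ≈ -42372.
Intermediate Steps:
a(J, R) = (-2 + R)²
M(A, C) = 10 + 6*C (M(A, C) = 6*C - 1*(-10) = 6*C + 10 = 10 + 6*C)
r = -56/75 (r = -2 + (6*47)/225 = -2 + 282*(1/225) = -2 + 94/75 = -56/75 ≈ -0.74667)
m = -166 (m = (10 + 6*(-4)) - 1*152 = (10 - 24) - 152 = -14 - 152 = -166)
(a(-19, -14) + r)*m = ((-2 - 14)² - 56/75)*(-166) = ((-16)² - 56/75)*(-166) = (256 - 56/75)*(-166) = (19144/75)*(-166) = -3177904/75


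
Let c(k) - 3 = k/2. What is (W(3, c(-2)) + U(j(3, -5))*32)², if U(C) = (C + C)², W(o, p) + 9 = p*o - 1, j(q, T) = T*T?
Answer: 6399360016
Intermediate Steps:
c(k) = 3 + k/2
j(q, T) = T²
W(o, p) = -10 + o*p (W(o, p) = -9 + (p*o - 1) = -9 + (o*p - 1) = -9 + (-1 + o*p) = -10 + o*p)
U(C) = 4*C² (U(C) = (2*C)² = 4*C²)
(W(3, c(-2)) + U(j(3, -5))*32)² = ((-10 + 3*(3 + (½)*(-2))) + (4*((-5)²)²)*32)² = ((-10 + 3*(3 - 1)) + (4*25²)*32)² = ((-10 + 3*2) + (4*625)*32)² = ((-10 + 6) + 2500*32)² = (-4 + 80000)² = 79996² = 6399360016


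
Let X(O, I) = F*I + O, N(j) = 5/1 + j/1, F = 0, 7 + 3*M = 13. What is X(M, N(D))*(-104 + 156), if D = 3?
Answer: 104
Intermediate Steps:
M = 2 (M = -7/3 + (1/3)*13 = -7/3 + 13/3 = 2)
N(j) = 5 + j (N(j) = 5*1 + j*1 = 5 + j)
X(O, I) = O (X(O, I) = 0*I + O = 0 + O = O)
X(M, N(D))*(-104 + 156) = 2*(-104 + 156) = 2*52 = 104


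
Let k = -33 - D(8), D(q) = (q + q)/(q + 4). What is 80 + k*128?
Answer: -12944/3 ≈ -4314.7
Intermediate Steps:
D(q) = 2*q/(4 + q) (D(q) = (2*q)/(4 + q) = 2*q/(4 + q))
k = -103/3 (k = -33 - 2*8/(4 + 8) = -33 - 2*8/12 = -33 - 1*4/3 = -33 - 4/3 = -103/3 ≈ -34.333)
80 + k*128 = 80 - 103/3*128 = 80 - 13184/3 = -12944/3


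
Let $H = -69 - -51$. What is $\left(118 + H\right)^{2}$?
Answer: $10000$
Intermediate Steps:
$H = -18$ ($H = -69 + 51 = -18$)
$\left(118 + H\right)^{2} = \left(118 - 18\right)^{2} = 100^{2} = 10000$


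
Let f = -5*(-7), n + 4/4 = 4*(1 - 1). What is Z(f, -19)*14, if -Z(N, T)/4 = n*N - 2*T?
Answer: -168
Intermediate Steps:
n = -1 (n = -1 + 4*(1 - 1) = -1 + 4*0 = -1 + 0 = -1)
f = 35
Z(N, T) = 4*N + 8*T (Z(N, T) = -4*(-N - 2*T) = 4*N + 8*T)
Z(f, -19)*14 = (4*35 + 8*(-19))*14 = (140 - 152)*14 = -12*14 = -168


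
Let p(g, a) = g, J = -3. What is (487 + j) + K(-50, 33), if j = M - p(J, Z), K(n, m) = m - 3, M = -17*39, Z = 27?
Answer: -143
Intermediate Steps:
M = -663
K(n, m) = -3 + m
j = -660 (j = -663 - 1*(-3) = -663 + 3 = -660)
(487 + j) + K(-50, 33) = (487 - 660) + (-3 + 33) = -173 + 30 = -143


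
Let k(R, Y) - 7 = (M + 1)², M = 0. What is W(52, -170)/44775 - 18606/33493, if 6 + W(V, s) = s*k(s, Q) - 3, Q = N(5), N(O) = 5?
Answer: -878935567/1499649075 ≈ -0.58609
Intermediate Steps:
Q = 5
k(R, Y) = 8 (k(R, Y) = 7 + (0 + 1)² = 7 + 1² = 7 + 1 = 8)
W(V, s) = -9 + 8*s (W(V, s) = -6 + (s*8 - 3) = -6 + (8*s - 3) = -6 + (-3 + 8*s) = -9 + 8*s)
W(52, -170)/44775 - 18606/33493 = (-9 + 8*(-170))/44775 - 18606/33493 = (-9 - 1360)*(1/44775) - 18606*1/33493 = -1369*1/44775 - 18606/33493 = -1369/44775 - 18606/33493 = -878935567/1499649075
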